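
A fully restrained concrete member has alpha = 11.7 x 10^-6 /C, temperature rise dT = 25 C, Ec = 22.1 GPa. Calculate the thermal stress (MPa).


sigma = alpha * dT * Ec
= 11.7e-6 * 25 * 22.1 * 1000
= 6.464 MPa

6.464


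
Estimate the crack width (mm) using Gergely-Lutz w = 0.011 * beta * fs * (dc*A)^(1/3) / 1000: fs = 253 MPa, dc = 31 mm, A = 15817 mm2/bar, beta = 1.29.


w = 0.011 * beta * fs * (dc * A)^(1/3) / 1000
= 0.011 * 1.29 * 253 * (31 * 15817)^(1/3) / 1000
= 0.283 mm

0.283


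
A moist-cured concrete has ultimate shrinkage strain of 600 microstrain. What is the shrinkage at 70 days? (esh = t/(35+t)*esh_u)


esh(70) = 70 / (35 + 70) * 600
= 70 / 105 * 600
= 400.0 microstrain

400.0


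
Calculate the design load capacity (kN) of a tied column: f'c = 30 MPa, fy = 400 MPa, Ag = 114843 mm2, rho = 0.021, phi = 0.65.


Ast = rho * Ag = 0.021 * 114843 = 2411.703 mm2
phi*Pn = 0.65 * 0.80 * (0.85 * 30 * (114843 - 2411.703) + 400 * 2411.703) / 1000
= 1992.47 kN

1992.47


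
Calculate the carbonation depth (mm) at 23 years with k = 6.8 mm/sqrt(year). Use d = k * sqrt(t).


depth = k * sqrt(t)
= 6.8 * sqrt(23)
= 32.61 mm

32.61


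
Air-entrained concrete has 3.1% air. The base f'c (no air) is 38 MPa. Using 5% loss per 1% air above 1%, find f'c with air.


Strength loss = (3.1 - 1) * 5 = 10.5%
f'c = 38 * (1 - 10.5/100)
= 34.01 MPa

34.01


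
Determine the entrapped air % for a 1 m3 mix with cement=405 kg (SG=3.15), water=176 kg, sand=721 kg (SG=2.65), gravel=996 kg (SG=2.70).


Vol cement = 405 / (3.15 * 1000) = 0.128571 m3
Vol water = 176 / 1000 = 0.176 m3
Vol sand = 721 / (2.65 * 1000) = 0.272075 m3
Vol gravel = 996 / (2.70 * 1000) = 0.368889 m3
Total solid + water volume = 0.945536 m3
Air = (1 - 0.945536) * 100 = 5.45%

5.45


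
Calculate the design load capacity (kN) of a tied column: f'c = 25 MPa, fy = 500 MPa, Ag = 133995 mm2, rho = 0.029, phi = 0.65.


Ast = rho * Ag = 0.029 * 133995 = 3885.855 mm2
phi*Pn = 0.65 * 0.80 * (0.85 * 25 * (133995 - 3885.855) + 500 * 3885.855) / 1000
= 2448.03 kN

2448.03


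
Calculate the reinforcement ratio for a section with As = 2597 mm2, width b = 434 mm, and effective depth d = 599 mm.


rho = As / (b * d)
= 2597 / (434 * 599)
= 0.01

0.01


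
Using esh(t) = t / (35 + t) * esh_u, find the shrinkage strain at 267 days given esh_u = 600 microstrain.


esh(267) = 267 / (35 + 267) * 600
= 267 / 302 * 600
= 530.5 microstrain

530.5


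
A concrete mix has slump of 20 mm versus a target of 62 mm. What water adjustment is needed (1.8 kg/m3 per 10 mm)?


Difference = 62 - 20 = 42 mm
Water adjustment = 42 * 1.8 / 10 = 7.6 kg/m3

7.6


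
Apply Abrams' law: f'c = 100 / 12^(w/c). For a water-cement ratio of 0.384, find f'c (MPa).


f'c = 100 / 12^0.384
= 100 / 2.597
= 38.51 MPa

38.51


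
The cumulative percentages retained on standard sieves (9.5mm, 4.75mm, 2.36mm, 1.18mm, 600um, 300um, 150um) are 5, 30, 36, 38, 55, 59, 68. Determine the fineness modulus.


FM = sum(cumulative % retained) / 100
= 291 / 100
= 2.91

2.91


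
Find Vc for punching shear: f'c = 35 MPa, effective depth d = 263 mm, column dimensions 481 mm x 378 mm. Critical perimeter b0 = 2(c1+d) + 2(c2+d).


b0 = 2*(481 + 263) + 2*(378 + 263) = 2770 mm
Vc = 0.33 * sqrt(35) * 2770 * 263 / 1000
= 1422.27 kN

1422.27


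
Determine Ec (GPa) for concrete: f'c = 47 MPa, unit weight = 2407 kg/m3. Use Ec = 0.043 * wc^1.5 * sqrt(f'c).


Ec = 0.043 * 2407^1.5 * sqrt(47) / 1000
= 34.81 GPa

34.81


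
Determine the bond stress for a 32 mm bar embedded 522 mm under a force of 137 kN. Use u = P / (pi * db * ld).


u = P / (pi * db * ld)
= 137 * 1000 / (pi * 32 * 522)
= 2.611 MPa

2.611


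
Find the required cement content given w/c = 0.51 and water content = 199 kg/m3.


Cement = water / (w/c)
= 199 / 0.51
= 390.2 kg/m3

390.2


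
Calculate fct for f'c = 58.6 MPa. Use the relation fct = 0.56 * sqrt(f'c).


fct = 0.56 * sqrt(58.6)
= 0.56 * 7.655
= 4.287 MPa

4.287


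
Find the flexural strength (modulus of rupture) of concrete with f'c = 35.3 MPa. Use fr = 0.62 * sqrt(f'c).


fr = 0.62 * sqrt(35.3)
= 3.684 MPa

3.684


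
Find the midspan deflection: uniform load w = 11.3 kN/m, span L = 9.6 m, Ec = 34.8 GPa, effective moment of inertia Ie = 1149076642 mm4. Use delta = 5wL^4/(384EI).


Convert: L = 9.6 m = 9600 mm, Ec = 34.8 GPa = 34800 MPa
delta = 5 * 11.3 * 9600^4 / (384 * 34800 * 1149076642)
= 31.25 mm

31.25


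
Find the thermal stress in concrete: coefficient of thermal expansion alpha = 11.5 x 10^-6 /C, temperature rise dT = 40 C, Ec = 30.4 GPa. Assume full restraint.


sigma = alpha * dT * Ec
= 11.5e-6 * 40 * 30.4 * 1000
= 13.984 MPa

13.984


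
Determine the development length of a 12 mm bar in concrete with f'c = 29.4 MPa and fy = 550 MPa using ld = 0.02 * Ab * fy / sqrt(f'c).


Ab = pi * 12^2 / 4 = 113.097 mm2
ld = 0.02 * 113.097 * 550 / sqrt(29.4)
= 229.4 mm

229.4


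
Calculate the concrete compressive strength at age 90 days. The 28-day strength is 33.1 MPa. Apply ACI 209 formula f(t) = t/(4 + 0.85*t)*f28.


f(90) = 90 / (4 + 0.85 * 90) * 33.1
= 90 / 80.5 * 33.1
= 37.01 MPa

37.01


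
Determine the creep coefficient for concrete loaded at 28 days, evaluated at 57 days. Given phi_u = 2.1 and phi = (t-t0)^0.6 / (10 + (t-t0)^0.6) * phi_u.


dt = 57 - 28 = 29
phi = 29^0.6 / (10 + 29^0.6) * 2.1
= 0.903

0.903


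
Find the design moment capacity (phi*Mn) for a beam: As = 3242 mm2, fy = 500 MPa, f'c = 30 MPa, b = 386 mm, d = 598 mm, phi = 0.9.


a = As * fy / (0.85 * f'c * b)
= 3242 * 500 / (0.85 * 30 * 386)
= 164.6856 mm
Mn = As * fy * (d - a/2) / 10^6
= 835.8804 kN-m
phi*Mn = 0.9 * 835.8804 = 752.29 kN-m

752.29


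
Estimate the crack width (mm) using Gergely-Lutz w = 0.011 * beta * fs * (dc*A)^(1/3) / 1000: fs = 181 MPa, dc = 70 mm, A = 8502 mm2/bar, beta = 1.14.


w = 0.011 * beta * fs * (dc * A)^(1/3) / 1000
= 0.011 * 1.14 * 181 * (70 * 8502)^(1/3) / 1000
= 0.191 mm

0.191


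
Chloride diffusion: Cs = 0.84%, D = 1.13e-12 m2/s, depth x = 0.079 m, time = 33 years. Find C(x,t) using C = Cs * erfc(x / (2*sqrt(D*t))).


t_seconds = 33 * 365.25 * 24 * 3600 = 1041400800.0 s
arg = 0.079 / (2 * sqrt(1.13e-12 * 1041400800.0))
= 1.1515
erfc(1.1515) = 0.1034
C = 0.84 * 0.1034 = 0.0869%

0.0869


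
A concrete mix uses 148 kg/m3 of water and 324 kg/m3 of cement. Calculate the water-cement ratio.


w/c = water / cement
w/c = 148 / 324 = 0.457

0.457


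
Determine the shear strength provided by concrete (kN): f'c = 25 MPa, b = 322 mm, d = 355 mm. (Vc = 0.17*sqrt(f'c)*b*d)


Vc = 0.17 * sqrt(25) * 322 * 355 / 1000
= 97.16 kN

97.16


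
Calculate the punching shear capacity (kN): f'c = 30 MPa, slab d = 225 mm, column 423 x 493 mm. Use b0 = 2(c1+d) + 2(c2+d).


b0 = 2*(423 + 225) + 2*(493 + 225) = 2732 mm
Vc = 0.33 * sqrt(30) * 2732 * 225 / 1000
= 1111.06 kN

1111.06


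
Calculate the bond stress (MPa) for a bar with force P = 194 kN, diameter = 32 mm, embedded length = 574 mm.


u = P / (pi * db * ld)
= 194 * 1000 / (pi * 32 * 574)
= 3.362 MPa

3.362


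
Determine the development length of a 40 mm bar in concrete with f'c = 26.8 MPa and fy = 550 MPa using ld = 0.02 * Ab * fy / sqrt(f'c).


Ab = pi * 40^2 / 4 = 1256.637 mm2
ld = 0.02 * 1256.637 * 550 / sqrt(26.8)
= 2670.1 mm

2670.1


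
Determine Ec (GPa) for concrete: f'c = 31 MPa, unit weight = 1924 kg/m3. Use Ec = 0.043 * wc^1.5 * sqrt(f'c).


Ec = 0.043 * 1924^1.5 * sqrt(31) / 1000
= 20.2 GPa

20.2


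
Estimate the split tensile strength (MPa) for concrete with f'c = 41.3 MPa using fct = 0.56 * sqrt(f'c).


fct = 0.56 * sqrt(41.3)
= 0.56 * 6.427
= 3.599 MPa

3.599


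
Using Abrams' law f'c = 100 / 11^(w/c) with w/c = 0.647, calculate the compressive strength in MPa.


f'c = 100 / 11^0.647
= 100 / 4.718
= 21.19 MPa

21.19


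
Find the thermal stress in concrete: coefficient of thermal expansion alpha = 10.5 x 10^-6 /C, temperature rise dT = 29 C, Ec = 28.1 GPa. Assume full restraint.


sigma = alpha * dT * Ec
= 10.5e-6 * 29 * 28.1 * 1000
= 8.556 MPa

8.556


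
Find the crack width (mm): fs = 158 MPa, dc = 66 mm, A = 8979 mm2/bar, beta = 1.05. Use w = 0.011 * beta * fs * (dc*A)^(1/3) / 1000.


w = 0.011 * beta * fs * (dc * A)^(1/3) / 1000
= 0.011 * 1.05 * 158 * (66 * 8979)^(1/3) / 1000
= 0.153 mm

0.153


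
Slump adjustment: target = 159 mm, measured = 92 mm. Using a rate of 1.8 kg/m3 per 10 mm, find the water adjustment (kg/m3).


Difference = 159 - 92 = 67 mm
Water adjustment = 67 * 1.8 / 10 = 12.1 kg/m3

12.1


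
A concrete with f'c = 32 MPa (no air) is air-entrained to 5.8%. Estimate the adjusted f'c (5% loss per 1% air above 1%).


Strength loss = (5.8 - 1) * 5 = 24.0%
f'c = 32 * (1 - 24.0/100)
= 24.32 MPa

24.32


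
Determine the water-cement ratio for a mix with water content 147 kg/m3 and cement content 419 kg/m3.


w/c = water / cement
w/c = 147 / 419 = 0.351

0.351


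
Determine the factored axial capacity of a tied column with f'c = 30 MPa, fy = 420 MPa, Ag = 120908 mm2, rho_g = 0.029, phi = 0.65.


Ast = rho * Ag = 0.029 * 120908 = 3506.332 mm2
phi*Pn = 0.65 * 0.80 * (0.85 * 30 * (120908 - 3506.332) + 420 * 3506.332) / 1000
= 2322.53 kN

2322.53


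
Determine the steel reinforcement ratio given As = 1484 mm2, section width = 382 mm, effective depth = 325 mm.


rho = As / (b * d)
= 1484 / (382 * 325)
= 0.012

0.012


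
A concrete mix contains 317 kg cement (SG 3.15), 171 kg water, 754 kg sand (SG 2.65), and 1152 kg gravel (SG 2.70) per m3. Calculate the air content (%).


Vol cement = 317 / (3.15 * 1000) = 0.100635 m3
Vol water = 171 / 1000 = 0.171 m3
Vol sand = 754 / (2.65 * 1000) = 0.284528 m3
Vol gravel = 1152 / (2.70 * 1000) = 0.426667 m3
Total solid + water volume = 0.98283 m3
Air = (1 - 0.98283) * 100 = 1.72%

1.72


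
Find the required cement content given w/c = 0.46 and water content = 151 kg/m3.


Cement = water / (w/c)
= 151 / 0.46
= 328.3 kg/m3

328.3


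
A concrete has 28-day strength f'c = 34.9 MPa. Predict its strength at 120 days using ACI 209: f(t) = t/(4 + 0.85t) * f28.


f(120) = 120 / (4 + 0.85 * 120) * 34.9
= 120 / 106.0 * 34.9
= 39.51 MPa

39.51


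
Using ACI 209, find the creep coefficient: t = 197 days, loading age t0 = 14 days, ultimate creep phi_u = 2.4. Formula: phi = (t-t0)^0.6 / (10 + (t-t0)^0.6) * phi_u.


dt = 197 - 14 = 183
phi = 183^0.6 / (10 + 183^0.6) * 2.4
= 1.668

1.668


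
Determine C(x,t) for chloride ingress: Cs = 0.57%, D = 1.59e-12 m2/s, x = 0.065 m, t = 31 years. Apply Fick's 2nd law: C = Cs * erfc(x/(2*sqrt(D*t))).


t_seconds = 31 * 365.25 * 24 * 3600 = 978285600.0 s
arg = 0.065 / (2 * sqrt(1.59e-12 * 978285600.0))
= 0.824
erfc(0.824) = 0.2439
C = 0.57 * 0.2439 = 0.139%

0.139


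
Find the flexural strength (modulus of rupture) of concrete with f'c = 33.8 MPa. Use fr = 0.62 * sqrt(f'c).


fr = 0.62 * sqrt(33.8)
= 3.605 MPa

3.605


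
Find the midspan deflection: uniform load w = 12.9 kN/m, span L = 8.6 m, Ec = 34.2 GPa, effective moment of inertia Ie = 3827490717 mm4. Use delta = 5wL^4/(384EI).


Convert: L = 8.6 m = 8600 mm, Ec = 34.2 GPa = 34200 MPa
delta = 5 * 12.9 * 8600^4 / (384 * 34200 * 3827490717)
= 7.02 mm

7.02


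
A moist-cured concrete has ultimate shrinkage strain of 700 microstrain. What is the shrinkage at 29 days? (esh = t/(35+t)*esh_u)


esh(29) = 29 / (35 + 29) * 700
= 29 / 64 * 700
= 317.2 microstrain

317.2


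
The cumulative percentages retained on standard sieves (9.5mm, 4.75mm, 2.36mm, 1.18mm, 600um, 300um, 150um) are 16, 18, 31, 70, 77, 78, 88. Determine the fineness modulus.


FM = sum(cumulative % retained) / 100
= 378 / 100
= 3.78

3.78


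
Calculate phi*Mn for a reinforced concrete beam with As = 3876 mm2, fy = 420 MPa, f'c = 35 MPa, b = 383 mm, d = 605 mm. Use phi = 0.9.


a = As * fy / (0.85 * f'c * b)
= 3876 * 420 / (0.85 * 35 * 383)
= 142.8721 mm
Mn = As * fy * (d - a/2) / 10^6
= 868.5995 kN-m
phi*Mn = 0.9 * 868.5995 = 781.74 kN-m

781.74


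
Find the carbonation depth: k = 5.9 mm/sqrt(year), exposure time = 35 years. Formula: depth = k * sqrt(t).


depth = k * sqrt(t)
= 5.9 * sqrt(35)
= 34.9 mm

34.9


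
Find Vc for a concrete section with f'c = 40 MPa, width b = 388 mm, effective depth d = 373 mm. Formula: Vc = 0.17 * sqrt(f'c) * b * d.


Vc = 0.17 * sqrt(40) * 388 * 373 / 1000
= 155.6 kN

155.6


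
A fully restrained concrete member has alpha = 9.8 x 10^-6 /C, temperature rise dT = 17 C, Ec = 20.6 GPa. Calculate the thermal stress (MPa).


sigma = alpha * dT * Ec
= 9.8e-6 * 17 * 20.6 * 1000
= 3.432 MPa

3.432


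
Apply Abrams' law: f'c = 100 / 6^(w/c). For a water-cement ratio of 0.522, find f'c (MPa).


f'c = 100 / 6^0.522
= 100 / 2.548
= 39.25 MPa

39.25


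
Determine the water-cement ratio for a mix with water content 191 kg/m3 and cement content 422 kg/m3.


w/c = water / cement
w/c = 191 / 422 = 0.453

0.453


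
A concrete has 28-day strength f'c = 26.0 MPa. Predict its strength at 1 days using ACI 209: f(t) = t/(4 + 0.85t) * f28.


f(1) = 1 / (4 + 0.85 * 1) * 26.0
= 1 / 4.85 * 26.0
= 5.36 MPa

5.36


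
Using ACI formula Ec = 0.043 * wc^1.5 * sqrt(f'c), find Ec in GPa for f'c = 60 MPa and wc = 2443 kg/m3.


Ec = 0.043 * 2443^1.5 * sqrt(60) / 1000
= 40.22 GPa

40.22


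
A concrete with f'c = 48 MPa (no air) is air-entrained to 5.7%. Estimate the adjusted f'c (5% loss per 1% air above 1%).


Strength loss = (5.7 - 1) * 5 = 23.5%
f'c = 48 * (1 - 23.5/100)
= 36.72 MPa

36.72


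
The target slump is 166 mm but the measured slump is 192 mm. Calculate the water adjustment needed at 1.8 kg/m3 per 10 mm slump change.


Difference = 166 - 192 = -26 mm
Water adjustment = -26 * 1.8 / 10 = -4.7 kg/m3

-4.7


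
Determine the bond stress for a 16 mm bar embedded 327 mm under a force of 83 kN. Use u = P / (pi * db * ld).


u = P / (pi * db * ld)
= 83 * 1000 / (pi * 16 * 327)
= 5.05 MPa

5.05


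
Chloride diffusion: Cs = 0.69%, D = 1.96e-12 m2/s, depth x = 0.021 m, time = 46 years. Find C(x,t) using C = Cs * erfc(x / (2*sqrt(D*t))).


t_seconds = 46 * 365.25 * 24 * 3600 = 1451649600.0 s
arg = 0.021 / (2 * sqrt(1.96e-12 * 1451649600.0))
= 0.1968
erfc(0.1968) = 0.7807
C = 0.69 * 0.7807 = 0.5387%

0.5387


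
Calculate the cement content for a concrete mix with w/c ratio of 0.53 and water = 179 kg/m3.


Cement = water / (w/c)
= 179 / 0.53
= 337.7 kg/m3

337.7


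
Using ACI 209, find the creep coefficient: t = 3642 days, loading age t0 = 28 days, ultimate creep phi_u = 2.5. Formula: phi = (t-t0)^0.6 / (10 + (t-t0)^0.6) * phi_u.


dt = 3642 - 28 = 3614
phi = 3614^0.6 / (10 + 3614^0.6) * 2.5
= 2.329

2.329


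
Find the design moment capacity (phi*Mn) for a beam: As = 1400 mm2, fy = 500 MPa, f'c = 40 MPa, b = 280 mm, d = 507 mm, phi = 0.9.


a = As * fy / (0.85 * f'c * b)
= 1400 * 500 / (0.85 * 40 * 280)
= 73.5294 mm
Mn = As * fy * (d - a/2) / 10^6
= 329.1647 kN-m
phi*Mn = 0.9 * 329.1647 = 296.25 kN-m

296.25


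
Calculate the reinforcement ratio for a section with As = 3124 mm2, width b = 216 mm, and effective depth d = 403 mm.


rho = As / (b * d)
= 3124 / (216 * 403)
= 0.0359

0.0359


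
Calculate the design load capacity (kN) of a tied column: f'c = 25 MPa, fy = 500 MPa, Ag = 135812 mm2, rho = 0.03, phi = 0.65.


Ast = rho * Ag = 0.03 * 135812 = 4074.36 mm2
phi*Pn = 0.65 * 0.80 * (0.85 * 25 * (135812 - 4074.36) + 500 * 4074.36) / 1000
= 2515.03 kN

2515.03


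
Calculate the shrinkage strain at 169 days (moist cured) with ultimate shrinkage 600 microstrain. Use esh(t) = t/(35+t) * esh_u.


esh(169) = 169 / (35 + 169) * 600
= 169 / 204 * 600
= 497.1 microstrain

497.1


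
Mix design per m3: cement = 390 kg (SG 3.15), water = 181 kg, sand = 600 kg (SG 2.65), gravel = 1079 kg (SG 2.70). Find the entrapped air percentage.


Vol cement = 390 / (3.15 * 1000) = 0.12381 m3
Vol water = 181 / 1000 = 0.181 m3
Vol sand = 600 / (2.65 * 1000) = 0.226415 m3
Vol gravel = 1079 / (2.70 * 1000) = 0.39963 m3
Total solid + water volume = 0.930854 m3
Air = (1 - 0.930854) * 100 = 6.91%

6.91


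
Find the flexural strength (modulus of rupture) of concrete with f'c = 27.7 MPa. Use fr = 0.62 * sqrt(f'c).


fr = 0.62 * sqrt(27.7)
= 3.263 MPa

3.263


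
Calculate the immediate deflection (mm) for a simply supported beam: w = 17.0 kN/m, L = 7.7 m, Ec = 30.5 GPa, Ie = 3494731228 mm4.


Convert: L = 7.7 m = 7700 mm, Ec = 30.5 GPa = 30500 MPa
delta = 5 * 17.0 * 7700^4 / (384 * 30500 * 3494731228)
= 7.3 mm

7.3


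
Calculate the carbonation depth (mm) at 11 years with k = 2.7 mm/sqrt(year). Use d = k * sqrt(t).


depth = k * sqrt(t)
= 2.7 * sqrt(11)
= 8.95 mm

8.95


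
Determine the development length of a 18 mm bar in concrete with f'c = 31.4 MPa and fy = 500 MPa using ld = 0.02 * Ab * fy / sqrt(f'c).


Ab = pi * 18^2 / 4 = 254.469 mm2
ld = 0.02 * 254.469 * 500 / sqrt(31.4)
= 454.1 mm

454.1


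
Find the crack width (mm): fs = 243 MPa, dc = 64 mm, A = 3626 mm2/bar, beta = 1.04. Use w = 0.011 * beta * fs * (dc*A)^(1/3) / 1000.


w = 0.011 * beta * fs * (dc * A)^(1/3) / 1000
= 0.011 * 1.04 * 243 * (64 * 3626)^(1/3) / 1000
= 0.171 mm

0.171


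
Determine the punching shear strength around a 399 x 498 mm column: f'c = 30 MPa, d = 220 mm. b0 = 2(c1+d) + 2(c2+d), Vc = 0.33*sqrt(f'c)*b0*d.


b0 = 2*(399 + 220) + 2*(498 + 220) = 2674 mm
Vc = 0.33 * sqrt(30) * 2674 * 220 / 1000
= 1063.31 kN

1063.31


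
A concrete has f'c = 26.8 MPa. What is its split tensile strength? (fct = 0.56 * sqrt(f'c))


fct = 0.56 * sqrt(26.8)
= 0.56 * 5.177
= 2.899 MPa

2.899


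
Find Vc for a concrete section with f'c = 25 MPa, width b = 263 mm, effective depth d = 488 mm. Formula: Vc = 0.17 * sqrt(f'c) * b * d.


Vc = 0.17 * sqrt(25) * 263 * 488 / 1000
= 109.09 kN

109.09


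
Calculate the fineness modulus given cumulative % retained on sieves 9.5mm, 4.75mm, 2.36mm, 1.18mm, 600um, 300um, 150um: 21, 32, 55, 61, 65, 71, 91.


FM = sum(cumulative % retained) / 100
= 396 / 100
= 3.96

3.96


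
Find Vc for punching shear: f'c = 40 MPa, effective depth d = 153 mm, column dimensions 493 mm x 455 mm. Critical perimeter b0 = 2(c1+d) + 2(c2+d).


b0 = 2*(493 + 153) + 2*(455 + 153) = 2508 mm
Vc = 0.33 * sqrt(40) * 2508 * 153 / 1000
= 800.87 kN

800.87


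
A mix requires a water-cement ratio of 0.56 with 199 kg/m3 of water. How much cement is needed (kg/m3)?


Cement = water / (w/c)
= 199 / 0.56
= 355.4 kg/m3

355.4


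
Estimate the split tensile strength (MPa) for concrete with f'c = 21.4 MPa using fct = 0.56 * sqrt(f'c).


fct = 0.56 * sqrt(21.4)
= 0.56 * 4.626
= 2.591 MPa

2.591


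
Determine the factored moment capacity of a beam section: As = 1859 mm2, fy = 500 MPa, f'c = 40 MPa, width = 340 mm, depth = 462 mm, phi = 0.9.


a = As * fy / (0.85 * f'c * b)
= 1859 * 500 / (0.85 * 40 * 340)
= 80.4066 mm
Mn = As * fy * (d - a/2) / 10^6
= 392.06 kN-m
phi*Mn = 0.9 * 392.06 = 352.85 kN-m

352.85


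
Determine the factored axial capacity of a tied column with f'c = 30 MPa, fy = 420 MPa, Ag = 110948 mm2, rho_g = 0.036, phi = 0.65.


Ast = rho * Ag = 0.036 * 110948 = 3994.128 mm2
phi*Pn = 0.65 * 0.80 * (0.85 * 30 * (110948 - 3994.128) + 420 * 3994.128) / 1000
= 2290.53 kN

2290.53


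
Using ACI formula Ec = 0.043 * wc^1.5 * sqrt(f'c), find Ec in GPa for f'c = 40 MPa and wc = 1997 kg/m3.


Ec = 0.043 * 1997^1.5 * sqrt(40) / 1000
= 24.27 GPa

24.27


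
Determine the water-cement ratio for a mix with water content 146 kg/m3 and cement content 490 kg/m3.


w/c = water / cement
w/c = 146 / 490 = 0.298

0.298


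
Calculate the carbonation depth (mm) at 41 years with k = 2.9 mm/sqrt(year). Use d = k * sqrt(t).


depth = k * sqrt(t)
= 2.9 * sqrt(41)
= 18.57 mm

18.57


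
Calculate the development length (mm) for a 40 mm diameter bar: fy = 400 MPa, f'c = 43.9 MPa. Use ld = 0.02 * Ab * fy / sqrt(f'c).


Ab = pi * 40^2 / 4 = 1256.637 mm2
ld = 0.02 * 1256.637 * 400 / sqrt(43.9)
= 1517.3 mm

1517.3


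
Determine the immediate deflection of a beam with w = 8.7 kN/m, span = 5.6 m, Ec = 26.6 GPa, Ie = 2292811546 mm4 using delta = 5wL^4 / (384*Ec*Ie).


Convert: L = 5.6 m = 5600 mm, Ec = 26.6 GPa = 26600 MPa
delta = 5 * 8.7 * 5600^4 / (384 * 26600 * 2292811546)
= 1.83 mm

1.83


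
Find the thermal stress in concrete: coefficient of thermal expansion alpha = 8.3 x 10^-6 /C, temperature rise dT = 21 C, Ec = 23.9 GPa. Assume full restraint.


sigma = alpha * dT * Ec
= 8.3e-6 * 21 * 23.9 * 1000
= 4.166 MPa

4.166


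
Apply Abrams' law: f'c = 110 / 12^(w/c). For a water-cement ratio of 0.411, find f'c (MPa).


f'c = 110 / 12^0.411
= 110 / 2.777
= 39.61 MPa

39.61


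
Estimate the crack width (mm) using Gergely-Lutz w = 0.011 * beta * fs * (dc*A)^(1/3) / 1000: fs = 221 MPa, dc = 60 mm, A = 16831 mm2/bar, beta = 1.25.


w = 0.011 * beta * fs * (dc * A)^(1/3) / 1000
= 0.011 * 1.25 * 221 * (60 * 16831)^(1/3) / 1000
= 0.305 mm

0.305


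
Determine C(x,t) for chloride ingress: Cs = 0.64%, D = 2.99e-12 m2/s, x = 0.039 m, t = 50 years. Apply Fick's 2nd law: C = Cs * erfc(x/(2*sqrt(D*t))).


t_seconds = 50 * 365.25 * 24 * 3600 = 1577880000.0 s
arg = 0.039 / (2 * sqrt(2.99e-12 * 1577880000.0))
= 0.2839
erfc(0.2839) = 0.6881
C = 0.64 * 0.6881 = 0.4404%

0.4404


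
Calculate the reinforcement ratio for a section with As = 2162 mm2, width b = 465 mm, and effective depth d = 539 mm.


rho = As / (b * d)
= 2162 / (465 * 539)
= 0.0086

0.0086


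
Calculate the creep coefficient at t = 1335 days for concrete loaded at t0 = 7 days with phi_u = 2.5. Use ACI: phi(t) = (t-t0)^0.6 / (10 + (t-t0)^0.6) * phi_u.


dt = 1335 - 7 = 1328
phi = 1328^0.6 / (10 + 1328^0.6) * 2.5
= 2.205

2.205


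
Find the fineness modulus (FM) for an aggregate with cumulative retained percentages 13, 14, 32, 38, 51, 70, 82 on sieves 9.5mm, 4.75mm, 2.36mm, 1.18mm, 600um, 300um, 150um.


FM = sum(cumulative % retained) / 100
= 300 / 100
= 3.0

3.0


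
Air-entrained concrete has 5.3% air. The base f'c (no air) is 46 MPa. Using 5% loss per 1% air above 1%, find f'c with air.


Strength loss = (5.3 - 1) * 5 = 21.5%
f'c = 46 * (1 - 21.5/100)
= 36.11 MPa

36.11


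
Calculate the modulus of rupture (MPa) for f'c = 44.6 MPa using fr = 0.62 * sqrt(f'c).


fr = 0.62 * sqrt(44.6)
= 4.141 MPa

4.141


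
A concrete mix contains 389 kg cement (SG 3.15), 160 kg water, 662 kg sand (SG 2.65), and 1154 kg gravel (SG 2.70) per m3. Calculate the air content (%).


Vol cement = 389 / (3.15 * 1000) = 0.123492 m3
Vol water = 160 / 1000 = 0.16 m3
Vol sand = 662 / (2.65 * 1000) = 0.249811 m3
Vol gravel = 1154 / (2.70 * 1000) = 0.427407 m3
Total solid + water volume = 0.960711 m3
Air = (1 - 0.960711) * 100 = 3.93%

3.93


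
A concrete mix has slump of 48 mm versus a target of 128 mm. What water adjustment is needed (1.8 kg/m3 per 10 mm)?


Difference = 128 - 48 = 80 mm
Water adjustment = 80 * 1.8 / 10 = 14.4 kg/m3

14.4


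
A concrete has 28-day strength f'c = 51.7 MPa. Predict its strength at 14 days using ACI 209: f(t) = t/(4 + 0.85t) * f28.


f(14) = 14 / (4 + 0.85 * 14) * 51.7
= 14 / 15.9 * 51.7
= 45.52 MPa

45.52


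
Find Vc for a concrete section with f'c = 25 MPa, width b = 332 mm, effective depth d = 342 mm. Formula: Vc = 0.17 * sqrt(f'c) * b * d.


Vc = 0.17 * sqrt(25) * 332 * 342 / 1000
= 96.51 kN

96.51


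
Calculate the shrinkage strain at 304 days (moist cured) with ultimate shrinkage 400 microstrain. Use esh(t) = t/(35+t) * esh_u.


esh(304) = 304 / (35 + 304) * 400
= 304 / 339 * 400
= 358.7 microstrain

358.7


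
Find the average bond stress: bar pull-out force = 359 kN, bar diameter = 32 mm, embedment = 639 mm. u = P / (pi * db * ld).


u = P / (pi * db * ld)
= 359 * 1000 / (pi * 32 * 639)
= 5.588 MPa

5.588


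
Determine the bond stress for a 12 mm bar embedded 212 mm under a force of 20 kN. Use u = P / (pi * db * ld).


u = P / (pi * db * ld)
= 20 * 1000 / (pi * 12 * 212)
= 2.502 MPa

2.502


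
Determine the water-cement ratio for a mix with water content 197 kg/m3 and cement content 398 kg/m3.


w/c = water / cement
w/c = 197 / 398 = 0.495

0.495


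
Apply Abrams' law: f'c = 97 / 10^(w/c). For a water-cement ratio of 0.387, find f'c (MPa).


f'c = 97 / 10^0.387
= 97 / 2.438
= 39.79 MPa

39.79


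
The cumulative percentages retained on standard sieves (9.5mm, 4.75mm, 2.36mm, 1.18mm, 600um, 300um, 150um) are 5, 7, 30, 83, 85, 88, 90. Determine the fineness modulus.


FM = sum(cumulative % retained) / 100
= 388 / 100
= 3.88

3.88


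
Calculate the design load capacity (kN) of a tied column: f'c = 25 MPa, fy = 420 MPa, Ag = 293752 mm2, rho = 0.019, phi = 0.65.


Ast = rho * Ag = 0.019 * 293752 = 5581.288 mm2
phi*Pn = 0.65 * 0.80 * (0.85 * 25 * (293752 - 5581.288) + 420 * 5581.288) / 1000
= 4403.24 kN

4403.24


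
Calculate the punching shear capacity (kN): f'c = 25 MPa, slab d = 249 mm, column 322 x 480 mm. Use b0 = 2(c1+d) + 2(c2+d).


b0 = 2*(322 + 249) + 2*(480 + 249) = 2600 mm
Vc = 0.33 * sqrt(25) * 2600 * 249 / 1000
= 1068.21 kN

1068.21


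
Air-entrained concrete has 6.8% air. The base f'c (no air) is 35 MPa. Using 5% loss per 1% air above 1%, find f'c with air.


Strength loss = (6.8 - 1) * 5 = 29.0%
f'c = 35 * (1 - 29.0/100)
= 24.85 MPa

24.85


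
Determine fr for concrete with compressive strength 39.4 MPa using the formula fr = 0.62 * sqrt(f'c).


fr = 0.62 * sqrt(39.4)
= 3.892 MPa

3.892


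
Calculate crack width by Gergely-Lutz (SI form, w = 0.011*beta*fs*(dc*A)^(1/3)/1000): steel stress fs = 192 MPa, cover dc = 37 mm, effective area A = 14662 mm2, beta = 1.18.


w = 0.011 * beta * fs * (dc * A)^(1/3) / 1000
= 0.011 * 1.18 * 192 * (37 * 14662)^(1/3) / 1000
= 0.203 mm

0.203


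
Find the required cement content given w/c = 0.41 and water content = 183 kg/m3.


Cement = water / (w/c)
= 183 / 0.41
= 446.3 kg/m3

446.3


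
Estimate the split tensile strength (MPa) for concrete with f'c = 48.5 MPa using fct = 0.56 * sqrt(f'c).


fct = 0.56 * sqrt(48.5)
= 0.56 * 6.964
= 3.9 MPa

3.9


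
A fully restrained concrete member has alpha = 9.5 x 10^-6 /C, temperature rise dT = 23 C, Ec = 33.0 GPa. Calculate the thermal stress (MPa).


sigma = alpha * dT * Ec
= 9.5e-6 * 23 * 33.0 * 1000
= 7.21 MPa

7.21


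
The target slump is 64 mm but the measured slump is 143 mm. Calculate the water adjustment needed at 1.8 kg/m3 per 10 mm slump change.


Difference = 64 - 143 = -79 mm
Water adjustment = -79 * 1.8 / 10 = -14.2 kg/m3

-14.2


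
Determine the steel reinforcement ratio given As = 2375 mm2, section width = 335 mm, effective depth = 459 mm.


rho = As / (b * d)
= 2375 / (335 * 459)
= 0.0154

0.0154


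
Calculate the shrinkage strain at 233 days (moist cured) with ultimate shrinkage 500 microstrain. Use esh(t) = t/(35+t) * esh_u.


esh(233) = 233 / (35 + 233) * 500
= 233 / 268 * 500
= 434.7 microstrain

434.7


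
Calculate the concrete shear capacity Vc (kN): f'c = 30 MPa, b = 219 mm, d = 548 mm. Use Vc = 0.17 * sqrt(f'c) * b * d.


Vc = 0.17 * sqrt(30) * 219 * 548 / 1000
= 111.75 kN

111.75


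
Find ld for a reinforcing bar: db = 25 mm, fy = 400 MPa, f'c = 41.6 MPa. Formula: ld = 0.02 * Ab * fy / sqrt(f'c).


Ab = pi * 25^2 / 4 = 490.874 mm2
ld = 0.02 * 490.874 * 400 / sqrt(41.6)
= 608.9 mm

608.9


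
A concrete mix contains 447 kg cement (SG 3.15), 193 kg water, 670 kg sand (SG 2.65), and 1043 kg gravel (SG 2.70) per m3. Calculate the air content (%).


Vol cement = 447 / (3.15 * 1000) = 0.141905 m3
Vol water = 193 / 1000 = 0.193 m3
Vol sand = 670 / (2.65 * 1000) = 0.25283 m3
Vol gravel = 1043 / (2.70 * 1000) = 0.386296 m3
Total solid + water volume = 0.974031 m3
Air = (1 - 0.974031) * 100 = 2.6%

2.6


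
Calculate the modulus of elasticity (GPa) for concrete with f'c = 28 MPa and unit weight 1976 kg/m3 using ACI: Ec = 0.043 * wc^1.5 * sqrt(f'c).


Ec = 0.043 * 1976^1.5 * sqrt(28) / 1000
= 19.99 GPa

19.99


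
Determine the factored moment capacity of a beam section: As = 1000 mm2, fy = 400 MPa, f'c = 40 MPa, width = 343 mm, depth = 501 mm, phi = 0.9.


a = As * fy / (0.85 * f'c * b)
= 1000 * 400 / (0.85 * 40 * 343)
= 34.2994 mm
Mn = As * fy * (d - a/2) / 10^6
= 193.5401 kN-m
phi*Mn = 0.9 * 193.5401 = 174.19 kN-m

174.19


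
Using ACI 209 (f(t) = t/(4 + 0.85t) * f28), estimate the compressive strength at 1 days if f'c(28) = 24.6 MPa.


f(1) = 1 / (4 + 0.85 * 1) * 24.6
= 1 / 4.85 * 24.6
= 5.07 MPa

5.07


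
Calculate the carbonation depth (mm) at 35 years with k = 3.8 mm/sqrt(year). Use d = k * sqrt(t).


depth = k * sqrt(t)
= 3.8 * sqrt(35)
= 22.48 mm

22.48


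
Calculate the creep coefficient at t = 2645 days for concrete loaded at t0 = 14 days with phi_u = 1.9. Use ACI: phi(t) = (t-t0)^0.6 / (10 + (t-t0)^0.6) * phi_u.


dt = 2645 - 14 = 2631
phi = 2631^0.6 / (10 + 2631^0.6) * 1.9
= 1.745

1.745


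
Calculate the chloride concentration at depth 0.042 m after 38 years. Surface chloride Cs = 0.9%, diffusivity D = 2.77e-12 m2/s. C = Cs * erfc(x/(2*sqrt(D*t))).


t_seconds = 38 * 365.25 * 24 * 3600 = 1199188800.0 s
arg = 0.042 / (2 * sqrt(2.77e-12 * 1199188800.0))
= 0.3644
erfc(0.3644) = 0.6064
C = 0.9 * 0.6064 = 0.5457%

0.5457


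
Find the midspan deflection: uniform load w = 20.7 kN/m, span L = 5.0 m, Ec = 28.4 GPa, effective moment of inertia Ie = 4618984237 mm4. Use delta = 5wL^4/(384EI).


Convert: L = 5.0 m = 5000 mm, Ec = 28.4 GPa = 28400 MPa
delta = 5 * 20.7 * 5000^4 / (384 * 28400 * 4618984237)
= 1.28 mm

1.28


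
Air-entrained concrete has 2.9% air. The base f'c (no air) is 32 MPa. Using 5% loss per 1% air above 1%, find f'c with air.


Strength loss = (2.9 - 1) * 5 = 9.5%
f'c = 32 * (1 - 9.5/100)
= 28.96 MPa

28.96


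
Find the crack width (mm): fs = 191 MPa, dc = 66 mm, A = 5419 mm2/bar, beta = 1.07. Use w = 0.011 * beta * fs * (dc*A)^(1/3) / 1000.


w = 0.011 * beta * fs * (dc * A)^(1/3) / 1000
= 0.011 * 1.07 * 191 * (66 * 5419)^(1/3) / 1000
= 0.16 mm

0.16


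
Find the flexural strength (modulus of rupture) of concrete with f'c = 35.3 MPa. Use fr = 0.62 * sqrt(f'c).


fr = 0.62 * sqrt(35.3)
= 3.684 MPa

3.684


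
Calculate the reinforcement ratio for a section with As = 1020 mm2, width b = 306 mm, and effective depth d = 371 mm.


rho = As / (b * d)
= 1020 / (306 * 371)
= 0.009

0.009


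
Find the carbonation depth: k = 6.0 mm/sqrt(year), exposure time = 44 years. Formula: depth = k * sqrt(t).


depth = k * sqrt(t)
= 6.0 * sqrt(44)
= 39.8 mm

39.8


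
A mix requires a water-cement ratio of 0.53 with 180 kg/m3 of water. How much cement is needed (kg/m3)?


Cement = water / (w/c)
= 180 / 0.53
= 339.6 kg/m3

339.6


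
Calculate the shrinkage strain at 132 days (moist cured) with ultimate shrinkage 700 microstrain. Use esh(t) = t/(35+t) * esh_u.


esh(132) = 132 / (35 + 132) * 700
= 132 / 167 * 700
= 553.3 microstrain

553.3


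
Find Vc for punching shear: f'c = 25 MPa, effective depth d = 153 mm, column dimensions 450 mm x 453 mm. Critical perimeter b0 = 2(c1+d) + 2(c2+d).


b0 = 2*(450 + 153) + 2*(453 + 153) = 2418 mm
Vc = 0.33 * sqrt(25) * 2418 * 153 / 1000
= 610.42 kN

610.42


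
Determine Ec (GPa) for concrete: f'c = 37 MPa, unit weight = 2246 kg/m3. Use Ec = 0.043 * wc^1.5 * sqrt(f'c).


Ec = 0.043 * 2246^1.5 * sqrt(37) / 1000
= 27.84 GPa

27.84


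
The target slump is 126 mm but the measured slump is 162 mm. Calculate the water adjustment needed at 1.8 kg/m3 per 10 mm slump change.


Difference = 126 - 162 = -36 mm
Water adjustment = -36 * 1.8 / 10 = -6.5 kg/m3

-6.5


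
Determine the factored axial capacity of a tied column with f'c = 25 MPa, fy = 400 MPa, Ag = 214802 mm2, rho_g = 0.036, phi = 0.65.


Ast = rho * Ag = 0.036 * 214802 = 7732.872 mm2
phi*Pn = 0.65 * 0.80 * (0.85 * 25 * (214802 - 7732.872) + 400 * 7732.872) / 1000
= 3896.55 kN

3896.55


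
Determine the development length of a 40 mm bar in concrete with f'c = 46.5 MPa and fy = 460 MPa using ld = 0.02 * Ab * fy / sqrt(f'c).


Ab = pi * 40^2 / 4 = 1256.637 mm2
ld = 0.02 * 1256.637 * 460 / sqrt(46.5)
= 1695.4 mm

1695.4


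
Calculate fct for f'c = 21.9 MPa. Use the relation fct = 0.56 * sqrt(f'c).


fct = 0.56 * sqrt(21.9)
= 0.56 * 4.68
= 2.621 MPa

2.621


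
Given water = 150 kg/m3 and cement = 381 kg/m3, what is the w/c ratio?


w/c = water / cement
w/c = 150 / 381 = 0.394

0.394


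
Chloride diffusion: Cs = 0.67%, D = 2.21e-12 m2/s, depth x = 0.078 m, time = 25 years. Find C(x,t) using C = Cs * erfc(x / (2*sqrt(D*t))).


t_seconds = 25 * 365.25 * 24 * 3600 = 788940000.0 s
arg = 0.078 / (2 * sqrt(2.21e-12 * 788940000.0))
= 0.934
erfc(0.934) = 0.1865
C = 0.67 * 0.1865 = 0.125%

0.125


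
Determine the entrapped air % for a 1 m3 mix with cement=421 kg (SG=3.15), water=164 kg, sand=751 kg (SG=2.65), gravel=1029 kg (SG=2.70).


Vol cement = 421 / (3.15 * 1000) = 0.133651 m3
Vol water = 164 / 1000 = 0.164 m3
Vol sand = 751 / (2.65 * 1000) = 0.283396 m3
Vol gravel = 1029 / (2.70 * 1000) = 0.381111 m3
Total solid + water volume = 0.962158 m3
Air = (1 - 0.962158) * 100 = 3.78%

3.78


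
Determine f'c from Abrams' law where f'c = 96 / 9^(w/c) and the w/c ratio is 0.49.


f'c = 96 / 9^0.49
= 96 / 2.935
= 32.71 MPa

32.71


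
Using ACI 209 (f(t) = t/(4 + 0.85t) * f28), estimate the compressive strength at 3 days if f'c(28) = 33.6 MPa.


f(3) = 3 / (4 + 0.85 * 3) * 33.6
= 3 / 6.55 * 33.6
= 15.39 MPa

15.39


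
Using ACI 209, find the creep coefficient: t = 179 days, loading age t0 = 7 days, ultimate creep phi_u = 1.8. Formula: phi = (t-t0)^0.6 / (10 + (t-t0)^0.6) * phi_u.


dt = 179 - 7 = 172
phi = 172^0.6 / (10 + 172^0.6) * 1.8
= 1.237

1.237


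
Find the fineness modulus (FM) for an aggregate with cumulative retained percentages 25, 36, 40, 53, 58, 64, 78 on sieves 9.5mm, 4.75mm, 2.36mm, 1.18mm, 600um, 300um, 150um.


FM = sum(cumulative % retained) / 100
= 354 / 100
= 3.54

3.54


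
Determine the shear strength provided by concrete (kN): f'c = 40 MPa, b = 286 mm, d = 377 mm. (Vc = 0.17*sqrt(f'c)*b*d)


Vc = 0.17 * sqrt(40) * 286 * 377 / 1000
= 115.93 kN

115.93


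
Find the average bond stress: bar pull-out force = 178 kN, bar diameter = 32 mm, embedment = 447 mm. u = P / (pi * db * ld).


u = P / (pi * db * ld)
= 178 * 1000 / (pi * 32 * 447)
= 3.961 MPa

3.961


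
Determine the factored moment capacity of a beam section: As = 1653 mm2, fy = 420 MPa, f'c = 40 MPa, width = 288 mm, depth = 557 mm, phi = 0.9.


a = As * fy / (0.85 * f'c * b)
= 1653 * 420 / (0.85 * 40 * 288)
= 70.9007 mm
Mn = As * fy * (d - a/2) / 10^6
= 362.091 kN-m
phi*Mn = 0.9 * 362.091 = 325.88 kN-m

325.88


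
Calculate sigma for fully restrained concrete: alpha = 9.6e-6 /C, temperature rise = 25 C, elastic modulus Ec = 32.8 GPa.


sigma = alpha * dT * Ec
= 9.6e-6 * 25 * 32.8 * 1000
= 7.872 MPa

7.872


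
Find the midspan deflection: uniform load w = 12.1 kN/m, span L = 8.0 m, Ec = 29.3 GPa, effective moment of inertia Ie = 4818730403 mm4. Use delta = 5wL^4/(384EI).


Convert: L = 8.0 m = 8000 mm, Ec = 29.3 GPa = 29300 MPa
delta = 5 * 12.1 * 8000^4 / (384 * 29300 * 4818730403)
= 4.57 mm

4.57


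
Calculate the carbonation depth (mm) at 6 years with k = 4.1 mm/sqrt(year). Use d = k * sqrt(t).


depth = k * sqrt(t)
= 4.1 * sqrt(6)
= 10.04 mm

10.04


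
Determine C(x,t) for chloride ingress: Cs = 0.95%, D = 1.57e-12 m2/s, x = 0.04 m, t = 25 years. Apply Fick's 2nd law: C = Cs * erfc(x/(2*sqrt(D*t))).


t_seconds = 25 * 365.25 * 24 * 3600 = 788940000.0 s
arg = 0.04 / (2 * sqrt(1.57e-12 * 788940000.0))
= 0.5683
erfc(0.5683) = 0.4216
C = 0.95 * 0.4216 = 0.4005%

0.4005


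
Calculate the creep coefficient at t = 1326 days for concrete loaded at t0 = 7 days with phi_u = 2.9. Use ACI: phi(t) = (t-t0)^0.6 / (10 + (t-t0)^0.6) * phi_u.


dt = 1326 - 7 = 1319
phi = 1319^0.6 / (10 + 1319^0.6) * 2.9
= 2.557

2.557


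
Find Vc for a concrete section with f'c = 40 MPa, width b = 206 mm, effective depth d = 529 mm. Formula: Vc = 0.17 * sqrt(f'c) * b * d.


Vc = 0.17 * sqrt(40) * 206 * 529 / 1000
= 117.17 kN

117.17


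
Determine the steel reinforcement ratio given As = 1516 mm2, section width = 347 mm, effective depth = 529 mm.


rho = As / (b * d)
= 1516 / (347 * 529)
= 0.0083

0.0083


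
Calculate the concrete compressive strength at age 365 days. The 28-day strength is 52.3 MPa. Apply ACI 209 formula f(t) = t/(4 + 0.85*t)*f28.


f(365) = 365 / (4 + 0.85 * 365) * 52.3
= 365 / 314.25 * 52.3
= 60.75 MPa

60.75


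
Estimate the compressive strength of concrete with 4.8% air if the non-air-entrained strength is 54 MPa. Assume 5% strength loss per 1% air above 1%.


Strength loss = (4.8 - 1) * 5 = 19.0%
f'c = 54 * (1 - 19.0/100)
= 43.74 MPa

43.74


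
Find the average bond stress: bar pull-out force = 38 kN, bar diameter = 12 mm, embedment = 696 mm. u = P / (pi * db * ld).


u = P / (pi * db * ld)
= 38 * 1000 / (pi * 12 * 696)
= 1.448 MPa

1.448


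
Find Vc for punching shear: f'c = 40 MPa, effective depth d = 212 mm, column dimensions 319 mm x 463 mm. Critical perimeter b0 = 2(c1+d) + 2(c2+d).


b0 = 2*(319 + 212) + 2*(463 + 212) = 2412 mm
Vc = 0.33 * sqrt(40) * 2412 * 212 / 1000
= 1067.23 kN

1067.23


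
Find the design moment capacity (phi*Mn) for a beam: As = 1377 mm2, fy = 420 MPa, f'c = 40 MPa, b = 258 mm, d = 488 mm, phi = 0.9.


a = As * fy / (0.85 * f'c * b)
= 1377 * 420 / (0.85 * 40 * 258)
= 65.9302 mm
Mn = As * fy * (d - a/2) / 10^6
= 263.1649 kN-m
phi*Mn = 0.9 * 263.1649 = 236.85 kN-m

236.85


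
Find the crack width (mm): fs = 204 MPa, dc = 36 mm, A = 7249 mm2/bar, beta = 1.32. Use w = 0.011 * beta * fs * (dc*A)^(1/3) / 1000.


w = 0.011 * beta * fs * (dc * A)^(1/3) / 1000
= 0.011 * 1.32 * 204 * (36 * 7249)^(1/3) / 1000
= 0.189 mm

0.189


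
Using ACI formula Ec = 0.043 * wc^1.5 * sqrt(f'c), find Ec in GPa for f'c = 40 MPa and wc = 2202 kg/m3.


Ec = 0.043 * 2202^1.5 * sqrt(40) / 1000
= 28.1 GPa

28.1


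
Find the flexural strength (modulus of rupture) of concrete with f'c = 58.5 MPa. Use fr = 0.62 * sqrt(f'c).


fr = 0.62 * sqrt(58.5)
= 4.742 MPa

4.742


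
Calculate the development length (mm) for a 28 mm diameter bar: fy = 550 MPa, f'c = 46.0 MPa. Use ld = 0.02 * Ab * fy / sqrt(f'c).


Ab = pi * 28^2 / 4 = 615.752 mm2
ld = 0.02 * 615.752 * 550 / sqrt(46.0)
= 998.7 mm

998.7


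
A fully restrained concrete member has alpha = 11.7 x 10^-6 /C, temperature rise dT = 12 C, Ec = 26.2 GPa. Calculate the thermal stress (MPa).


sigma = alpha * dT * Ec
= 11.7e-6 * 12 * 26.2 * 1000
= 3.678 MPa

3.678


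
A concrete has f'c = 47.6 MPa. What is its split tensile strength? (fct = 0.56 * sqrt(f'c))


fct = 0.56 * sqrt(47.6)
= 0.56 * 6.899
= 3.864 MPa

3.864


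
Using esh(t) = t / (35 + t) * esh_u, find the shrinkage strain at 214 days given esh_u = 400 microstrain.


esh(214) = 214 / (35 + 214) * 400
= 214 / 249 * 400
= 343.8 microstrain

343.8


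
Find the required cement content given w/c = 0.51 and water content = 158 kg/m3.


Cement = water / (w/c)
= 158 / 0.51
= 309.8 kg/m3

309.8


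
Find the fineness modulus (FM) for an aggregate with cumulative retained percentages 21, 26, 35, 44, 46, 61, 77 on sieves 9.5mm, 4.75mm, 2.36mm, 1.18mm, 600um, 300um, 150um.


FM = sum(cumulative % retained) / 100
= 310 / 100
= 3.1

3.1


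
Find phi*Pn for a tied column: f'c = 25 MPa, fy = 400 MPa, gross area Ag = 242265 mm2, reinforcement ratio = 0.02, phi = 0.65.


Ast = rho * Ag = 0.02 * 242265 = 4845.3 mm2
phi*Pn = 0.65 * 0.80 * (0.85 * 25 * (242265 - 4845.3) + 400 * 4845.3) / 1000
= 3631.31 kN

3631.31
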